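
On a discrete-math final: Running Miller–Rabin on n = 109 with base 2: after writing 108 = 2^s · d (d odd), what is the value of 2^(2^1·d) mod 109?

108

n − 1 = 108 = 2^2 · 27, so s = 2 and d = 27.
Repeated squaring mod 109: 2^1 ≡ 2, 2^2 ≡ 4, 2^4 ≡ 16, 2^8 ≡ 38, 2^16 ≡ 27.
27 = 16 + 8 + 2 + 1, so 2^27 ≡ 27·38·4·2 ≡ 33 (mod 109).
x_0 = 33.
x_1 = 33^2 mod 109 = 108.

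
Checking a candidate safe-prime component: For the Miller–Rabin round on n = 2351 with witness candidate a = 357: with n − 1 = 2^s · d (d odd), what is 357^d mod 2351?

2350

n − 1 = 2350 = 2^1 · 1175, so s = 1 and d = 1175.
Repeated squaring mod 2351: 357^1 ≡ 357, 357^2 ≡ 495, 357^4 ≡ 521, 357^8 ≡ 1076, 357^16 ≡ 1084, 357^32 ≡ 1907, 357^64 ≡ 2003, 357^128 ≡ 1203, 357^256 ≡ 1344, 357^512 ≡ 768, 357^1024 ≡ 2074.
1175 = 1024 + 128 + 16 + 4 + 2 + 1, so 357^1175 ≡ 2074·1203·1084·521·495·357 ≡ 2350 (mod 2351).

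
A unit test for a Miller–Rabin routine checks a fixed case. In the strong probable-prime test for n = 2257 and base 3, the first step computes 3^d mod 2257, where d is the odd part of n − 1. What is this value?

1528

n − 1 = 2256 = 2^4 · 141, so s = 4 and d = 141.
3^141 mod 2257 = 1528.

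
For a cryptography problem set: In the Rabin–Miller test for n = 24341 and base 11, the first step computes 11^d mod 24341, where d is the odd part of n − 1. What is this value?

n − 1 = 24340 = 2^2 · 6085, so s = 2 and d = 6085.
11^6085 mod 24341 = 19020.

19020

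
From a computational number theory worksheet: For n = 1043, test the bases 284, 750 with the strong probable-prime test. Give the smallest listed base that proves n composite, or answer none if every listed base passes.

284

n − 1 = 1042 = 2^1 · 521, so s = 1 and d = 521.
Base 284: x_0 = 284^521 mod 1043 = 807. x_0 ∉ {1, 1042} and s = 1, so 284 is a Miller–Rabin witness and 1043 is composite.
Base 750: x_0 = 750^521 mod 1043 = 274. x_0 ∉ {1, 1042} and s = 1, so 750 is a Miller–Rabin witness and 1043 is composite.
The smallest witness among the given bases is 284.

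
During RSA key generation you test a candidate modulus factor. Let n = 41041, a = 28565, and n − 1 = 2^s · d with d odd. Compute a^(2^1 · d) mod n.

27028

n − 1 = 41040 = 2^4 · 2565, so s = 4 and d = 2565.
x_0 = 28565^2565 mod 41041 = 27754.
x_1 = 27754^2 mod 41041 = 27028.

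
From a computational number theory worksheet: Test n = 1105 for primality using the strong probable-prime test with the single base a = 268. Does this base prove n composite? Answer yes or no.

no

n − 1 = 1104 = 2^4 · 69, so s = 4 and d = 69.
By repeated squaring, 268^69 ≡ 268 (mod 1105).
x_0 = 268^69 mod 1105 = 268.
x_0 is neither 1 nor 1104, so continue squaring.
x_1 = 268^2 mod 1105 = 1104.
x_1 ≡ −1, so 268 is not a witness.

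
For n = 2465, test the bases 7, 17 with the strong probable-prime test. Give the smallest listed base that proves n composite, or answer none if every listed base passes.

n − 1 = 2464 = 2^5 · 77, so s = 5 and d = 77.
Base 7: x_0 = 7^77 mod 2465 = 2437. x_0 is neither 1 nor 2464, so continue squaring. x_1 = 2437^2 mod 2465 = 784. x_2 = 784^2 mod 2465 = 871. x_3 = 871^2 mod 2465 = 1886. x_4 = 1886^2 mod 2465 = 1. x_4 = 1 but x_3 ≠ ±1, a nontrivial square root of 1 — 7 is a witness and 2465 is composite.
Base 17: x_0 = 17^77 mod 2465 = 17. x_0 is neither 1 nor 2464, so continue squaring. x_1 = 17^2 mod 2465 = 289. x_2 = 289^2 mod 2465 = 2176. x_3 = 2176^2 mod 2465 = 2176. x_4 = 2176^2 mod 2465 = 2176. Reached i = s−1 = 4 without hitting −1: 17 is a Miller–Rabin witness and 2465 is composite.
The smallest witness among the given bases is 7.

7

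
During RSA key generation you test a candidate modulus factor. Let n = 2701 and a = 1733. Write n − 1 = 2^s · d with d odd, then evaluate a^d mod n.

265

n − 1 = 2700 = 2^2 · 675, so s = 2 and d = 675.
Repeated squaring mod 2701: 1733^1 ≡ 1733, 1733^2 ≡ 2478, 1733^4 ≡ 1111, 1733^8 ≡ 2665, 1733^16 ≡ 1296, 1733^32 ≡ 2295, 1733^64 ≡ 75, 1733^128 ≡ 223, 1733^256 ≡ 1111, 1733^512 ≡ 2665.
675 = 512 + 128 + 32 + 2 + 1, so 1733^675 ≡ 2665·223·2295·2478·1733 ≡ 265 (mod 2701).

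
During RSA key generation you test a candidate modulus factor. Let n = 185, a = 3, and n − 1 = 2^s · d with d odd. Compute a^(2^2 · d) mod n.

n − 1 = 184 = 2^3 · 23, so s = 3 and d = 23.
x_0 = 3^23 mod 185 = 132.
x_1 = 132^2 mod 185 = 34.
x_2 = 34^2 mod 185 = 46.

46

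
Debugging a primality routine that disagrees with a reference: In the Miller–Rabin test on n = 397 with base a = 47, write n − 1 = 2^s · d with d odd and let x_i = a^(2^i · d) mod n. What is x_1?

1

n − 1 = 396 = 2^2 · 99, so s = 2 and d = 99.
x_0 = 47^99 mod 397 = 1.
x_1 = 1^2 mod 397 = 1.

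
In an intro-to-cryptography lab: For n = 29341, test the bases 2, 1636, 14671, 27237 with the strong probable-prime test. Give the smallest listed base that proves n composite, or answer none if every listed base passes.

none

n − 1 = 29340 = 2^2 · 7335, so s = 2 and d = 7335.
Base 2: x_0 = 2^7335 mod 29341 = 26424. x_0 is neither 1 nor 29340, so continue squaring. x_1 = 26424^2 mod 29341 = 29340. x_1 ≡ −1, so 2 is not a witness.
Base 1636: x_0 = 1636^7335 mod 29341 = 13980. x_0 is neither 1 nor 29340, so continue squaring. x_1 = 13980^2 mod 29341 = 29340. x_1 ≡ −1, so 1636 is not a witness.
Base 14671: x_0 = 14671^7335 mod 29341 = 2917. x_0 is neither 1 nor 29340, so continue squaring. x_1 = 2917^2 mod 29341 = 29340. x_1 ≡ −1, so 14671 is not a witness.
Base 27237: x_0 = 27237^7335 mod 29341 = 7431. x_0 is neither 1 nor 29340, so continue squaring. x_1 = 7431^2 mod 29341 = 29340. x_1 ≡ −1, so 27237 is not a witness.
No listed base is a witness for 29341.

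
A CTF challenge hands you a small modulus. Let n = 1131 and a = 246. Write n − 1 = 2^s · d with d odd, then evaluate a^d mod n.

831

n − 1 = 1130 = 2^1 · 565, so s = 1 and d = 565.
By repeated squaring, 246^565 ≡ 831 (mod 1131).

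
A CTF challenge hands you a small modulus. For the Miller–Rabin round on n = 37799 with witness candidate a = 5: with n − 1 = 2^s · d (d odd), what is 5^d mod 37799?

n − 1 = 37798 = 2^1 · 18899, so s = 1 and d = 18899.
5^18899 mod 37799 = 1.

1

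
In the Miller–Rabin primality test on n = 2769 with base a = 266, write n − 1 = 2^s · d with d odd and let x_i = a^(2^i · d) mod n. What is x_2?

1849

n − 1 = 2768 = 2^4 · 173, so s = 4 and d = 173.
x_0 = 266^173 mod 2769 = 197.
x_1 = 197^2 mod 2769 = 43.
x_2 = 43^2 mod 2769 = 1849.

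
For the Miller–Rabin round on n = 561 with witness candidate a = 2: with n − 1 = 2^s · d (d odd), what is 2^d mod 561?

n − 1 = 560 = 2^4 · 35, so s = 4 and d = 35.
2^35 mod 561 = 263.

263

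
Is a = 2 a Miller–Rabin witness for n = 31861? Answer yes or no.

yes

n − 1 = 31860 = 2^2 · 7965, so s = 2 and d = 7965.
x_0 = 2^7965 mod 31861 = 3021.
x_0 is neither 1 nor 31860, so continue squaring.
x_1 = 3021^2 mod 31861 = 14195.
Reached i = s−1 = 1 without hitting −1: 2 is a Miller–Rabin witness and 31861 is composite.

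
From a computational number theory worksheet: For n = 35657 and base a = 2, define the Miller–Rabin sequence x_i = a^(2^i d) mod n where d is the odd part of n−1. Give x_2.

n − 1 = 35656 = 2^3 · 4457, so s = 3 and d = 4457.
By repeated squaring, 2^4457 ≡ 4239 (mod 35657).
x_0 = 4239.
x_1 = 4239^2 mod 35657 = 33650.
x_2 = 33650^2 mod 35657 = 34465.

34465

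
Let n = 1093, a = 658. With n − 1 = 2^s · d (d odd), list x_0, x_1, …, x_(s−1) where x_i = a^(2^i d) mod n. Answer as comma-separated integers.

530, 1092

n − 1 = 1092 = 2^2 · 273, so s = 2 and d = 273.
x_0 = 658^273 mod 1093 = 530.
x_1 = 530^2 mod 1093 = 1092.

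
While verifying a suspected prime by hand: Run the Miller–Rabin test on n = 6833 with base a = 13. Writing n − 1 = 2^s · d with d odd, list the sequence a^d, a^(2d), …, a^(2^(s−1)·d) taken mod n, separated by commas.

352, 910, 1307, 6832

n − 1 = 6832 = 2^4 · 427, so s = 4 and d = 427.
x_0 = 13^427 mod 6833 = 352.
x_1 = 352^2 mod 6833 = 910.
x_2 = 910^2 mod 6833 = 1307.
x_3 = 1307^2 mod 6833 = 6832.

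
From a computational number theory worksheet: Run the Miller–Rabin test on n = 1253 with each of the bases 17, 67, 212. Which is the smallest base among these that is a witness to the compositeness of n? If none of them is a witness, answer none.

n − 1 = 1252 = 2^2 · 313, so s = 2 and d = 313.
Base 17: x_0 = 17^313 mod 1253 = 59. x_0 is neither 1 nor 1252, so continue squaring. x_1 = 59^2 mod 1253 = 975. Reached i = s−1 = 1 without hitting −1: 17 is a Miller–Rabin witness and 1253 is composite.
Base 67: x_0 = 67^313 mod 1253 = 1110. x_0 is neither 1 nor 1252, so continue squaring. x_1 = 1110^2 mod 1253 = 401. Reached i = s−1 = 1 without hitting −1: 67 is a Miller–Rabin witness and 1253 is composite.
Base 212: x_0 = 212^313 mod 1253 = 338. x_0 is neither 1 nor 1252, so continue squaring. x_1 = 338^2 mod 1253 = 221. Reached i = s−1 = 1 without hitting −1: 212 is a Miller–Rabin witness and 1253 is composite.
The smallest witness among the given bases is 17.

17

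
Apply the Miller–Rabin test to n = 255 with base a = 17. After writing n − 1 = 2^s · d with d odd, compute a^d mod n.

n − 1 = 254 = 2^1 · 127, so s = 1 and d = 127.
17^127 mod 255 = 68.

68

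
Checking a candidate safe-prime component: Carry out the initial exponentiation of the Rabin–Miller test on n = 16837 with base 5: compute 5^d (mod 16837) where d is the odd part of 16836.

n − 1 = 16836 = 2^2 · 4209, so s = 2 and d = 4209.
5^4209 mod 16837 = 5504.

5504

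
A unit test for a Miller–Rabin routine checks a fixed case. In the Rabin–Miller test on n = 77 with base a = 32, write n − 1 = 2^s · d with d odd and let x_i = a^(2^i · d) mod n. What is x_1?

23

n − 1 = 76 = 2^2 · 19, so s = 2 and d = 19.
x_0 = 32^19 mod 77 = 32.
x_1 = 32^2 mod 77 = 23.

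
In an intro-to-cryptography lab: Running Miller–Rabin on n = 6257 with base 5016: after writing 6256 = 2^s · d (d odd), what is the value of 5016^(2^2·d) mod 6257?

1584

n − 1 = 6256 = 2^4 · 391, so s = 4 and d = 391.
x_0 = 5016^391 mod 6257 = 4562.
x_1 = 4562^2 mod 6257 = 1062.
x_2 = 1062^2 mod 6257 = 1584.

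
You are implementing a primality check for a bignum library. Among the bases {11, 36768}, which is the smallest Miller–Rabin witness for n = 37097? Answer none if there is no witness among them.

n − 1 = 37096 = 2^3 · 4637, so s = 3 and d = 4637.
Base 11: x_0 = 11^4637 mod 37097 = 37096. x_0 = 37096 ≡ −1, so 11 is not a witness.
Base 36768: x_0 = 36768^4637 mod 37097 = 34157. x_0 is neither 1 nor 37096, so continue squaring. x_1 = 34157^2 mod 37097 = 37096. x_1 ≡ −1, so 36768 is not a witness.
No listed base is a witness for 37097.

none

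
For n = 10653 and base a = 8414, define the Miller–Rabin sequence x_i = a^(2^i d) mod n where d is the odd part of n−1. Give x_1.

n − 1 = 10652 = 2^2 · 2663, so s = 2 and d = 2663.
Repeated squaring mod 10653: 8414^1 ≡ 8414, 8414^2 ≡ 6211, 8414^4 ≡ 2008, 8414^8 ≡ 5230, 8414^16 ≡ 6649, 8414^32 ≡ 9904, 8414^64 ≡ 7045, 8414^128 ≡ 10351, 8414^256 ≡ 5980, 8414^512 ≡ 8932, 8414^1024 ≡ 307, 8414^2048 ≡ 9025.
2663 = 2048 + 512 + 64 + 32 + 4 + 2 + 1, so 8414^2663 ≡ 9025·8932·7045·9904·2008·6211·8414 ≡ 8411 (mod 10653).
x_0 = 8411.
x_1 = 8411^2 mod 10653 = 9001.

9001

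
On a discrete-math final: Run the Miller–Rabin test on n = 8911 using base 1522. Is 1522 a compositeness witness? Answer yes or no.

n − 1 = 8910 = 2^1 · 4455, so s = 1 and d = 4455.
x_0 = 1522^4455 mod 8911 = 8910.
x_0 = 8910 ≡ −1, so 1522 is not a witness.

no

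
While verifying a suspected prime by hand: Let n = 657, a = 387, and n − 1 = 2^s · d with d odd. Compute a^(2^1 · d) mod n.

630

n − 1 = 656 = 2^4 · 41, so s = 4 and d = 41.
x_0 = 387^41 mod 657 = 387.
x_1 = 387^2 mod 657 = 630.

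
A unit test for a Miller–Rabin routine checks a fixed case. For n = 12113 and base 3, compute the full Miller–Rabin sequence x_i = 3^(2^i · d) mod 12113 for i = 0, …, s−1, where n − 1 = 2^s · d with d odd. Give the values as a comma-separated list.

n − 1 = 12112 = 2^4 · 757, so s = 4 and d = 757.
x_0 = 3^757 mod 12113 = 5269.
x_1 = 5269^2 mod 12113 = 11478.
x_2 = 11478^2 mod 12113 = 3496.
x_3 = 3496^2 mod 12113 = 12112.

5269, 11478, 3496, 12112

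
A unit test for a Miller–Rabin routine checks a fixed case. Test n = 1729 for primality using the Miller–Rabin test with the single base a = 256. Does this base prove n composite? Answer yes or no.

n − 1 = 1728 = 2^6 · 27, so s = 6 and d = 27.
x_0 = 256^27 mod 1729 = 1.
x_0 = 1, so 256 is not a witness.

no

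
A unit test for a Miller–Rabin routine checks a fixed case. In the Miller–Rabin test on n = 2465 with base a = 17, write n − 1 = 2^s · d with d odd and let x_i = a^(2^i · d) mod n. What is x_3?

n − 1 = 2464 = 2^5 · 77, so s = 5 and d = 77.
Repeated squaring mod 2465: 17^1 ≡ 17, 17^2 ≡ 289, 17^4 ≡ 2176, 17^8 ≡ 2176, 17^16 ≡ 2176, 17^32 ≡ 2176, 17^64 ≡ 2176.
77 = 64 + 8 + 4 + 1, so 17^77 ≡ 2176·2176·2176·17 ≡ 17 (mod 2465).
x_0 = 17.
x_1 = 17^2 mod 2465 = 289.
x_2 = 289^2 mod 2465 = 2176.
x_3 = 2176^2 mod 2465 = 2176.

2176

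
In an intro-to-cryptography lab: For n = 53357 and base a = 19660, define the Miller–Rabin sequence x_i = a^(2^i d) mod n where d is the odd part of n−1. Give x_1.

18102

n − 1 = 53356 = 2^2 · 13339, so s = 2 and d = 13339.
x_0 = 19660^13339 mod 53357 = 39422.
x_1 = 39422^2 mod 53357 = 18102.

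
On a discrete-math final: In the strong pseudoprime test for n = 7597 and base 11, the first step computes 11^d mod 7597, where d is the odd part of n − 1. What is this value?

n − 1 = 7596 = 2^2 · 1899, so s = 2 and d = 1899.
Repeated squaring mod 7597: 11^1 ≡ 11, 11^2 ≡ 121, 11^4 ≡ 7044, 11^8 ≡ 1929, 11^16 ≡ 6108, 11^32 ≡ 6394, 11^64 ≡ 3779, 11^128 ≡ 6078, 11^256 ≡ 5470, 11^512 ≡ 3914, 11^1024 ≡ 3844.
1899 = 1024 + 512 + 256 + 64 + 32 + 8 + 2 + 1, so 11^1899 ≡ 3844·3914·5470·3779·6394·1929·121·11 ≡ 2688 (mod 7597).

2688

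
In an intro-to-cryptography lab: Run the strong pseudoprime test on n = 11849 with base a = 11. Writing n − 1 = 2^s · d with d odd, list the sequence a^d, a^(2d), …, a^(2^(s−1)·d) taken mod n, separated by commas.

4562, 5000, 10459

n − 1 = 11848 = 2^3 · 1481, so s = 3 and d = 1481.
x_0 = 11^1481 mod 11849 = 4562.
x_1 = 4562^2 mod 11849 = 5000.
x_2 = 5000^2 mod 11849 = 10459.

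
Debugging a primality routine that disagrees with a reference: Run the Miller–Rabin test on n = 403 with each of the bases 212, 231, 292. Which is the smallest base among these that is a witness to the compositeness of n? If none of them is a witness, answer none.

231

n − 1 = 402 = 2^1 · 201, so s = 1 and d = 201.
Base 212: x_0 = 212^201 mod 403 = 402. x_0 = 402 ≡ −1, so 212 is not a witness.
Base 231: x_0 = 231^201 mod 403 = 194. x_0 ∉ {1, 402} and s = 1, so 231 is a Miller–Rabin witness and 403 is composite.
Base 292: x_0 = 292^201 mod 403 = 356. x_0 ∉ {1, 402} and s = 1, so 292 is a Miller–Rabin witness and 403 is composite.
The smallest witness among the given bases is 231.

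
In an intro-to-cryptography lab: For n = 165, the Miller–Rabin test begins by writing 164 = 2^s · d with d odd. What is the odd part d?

Halving: 164 → 82 → 41; 41 is odd.
So 164 = 2^2 · 41.

41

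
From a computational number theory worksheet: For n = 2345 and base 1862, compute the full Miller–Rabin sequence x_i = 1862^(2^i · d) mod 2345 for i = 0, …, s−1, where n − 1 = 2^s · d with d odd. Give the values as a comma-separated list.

812, 399, 2086

n − 1 = 2344 = 2^3 · 293, so s = 3 and d = 293.
x_0 = 1862^293 mod 2345 = 812.
x_1 = 812^2 mod 2345 = 399.
x_2 = 399^2 mod 2345 = 2086.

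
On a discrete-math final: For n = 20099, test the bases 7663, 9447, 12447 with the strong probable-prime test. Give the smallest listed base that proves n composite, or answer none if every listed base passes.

7663

n − 1 = 20098 = 2^1 · 10049, so s = 1 and d = 10049.
Base 7663: x_0 = 7663^10049 mod 20099 = 8616. x_0 ∉ {1, 20098} and s = 1, so 7663 is a Miller–Rabin witness and 20099 is composite.
Base 9447: x_0 = 9447^10049 mod 20099 = 11774. x_0 ∉ {1, 20098} and s = 1, so 9447 is a Miller–Rabin witness and 20099 is composite.
Base 12447: x_0 = 12447^10049 mod 20099 = 15937. x_0 ∉ {1, 20098} and s = 1, so 12447 is a Miller–Rabin witness and 20099 is composite.
The smallest witness among the given bases is 7663.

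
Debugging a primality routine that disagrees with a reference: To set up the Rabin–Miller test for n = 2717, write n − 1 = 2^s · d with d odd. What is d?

679

Halving: 2716 → 1358 → 679; 679 is odd.
So 2716 = 2^2 · 679.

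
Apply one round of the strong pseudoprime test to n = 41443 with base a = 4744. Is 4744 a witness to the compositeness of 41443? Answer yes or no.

n − 1 = 41442 = 2^1 · 20721, so s = 1 and d = 20721.
x_0 = 4744^20721 mod 41443 = 1.
x_0 = 1, so 4744 is not a witness.

no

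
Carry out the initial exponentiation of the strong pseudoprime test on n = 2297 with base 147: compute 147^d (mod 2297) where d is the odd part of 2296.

1324

n − 1 = 2296 = 2^3 · 287, so s = 3 and d = 287.
147^287 mod 2297 = 1324.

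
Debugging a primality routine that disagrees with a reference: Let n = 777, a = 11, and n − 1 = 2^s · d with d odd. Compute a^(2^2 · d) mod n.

n − 1 = 776 = 2^3 · 97, so s = 3 and d = 97.
x_0 = 11^97 mod 777 = 11.
x_1 = 11^2 mod 777 = 121.
x_2 = 121^2 mod 777 = 655.

655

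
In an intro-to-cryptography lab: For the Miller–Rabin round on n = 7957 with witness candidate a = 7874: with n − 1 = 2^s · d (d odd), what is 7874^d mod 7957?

n − 1 = 7956 = 2^2 · 1989, so s = 2 and d = 1989.
7874^1989 mod 7957 = 7675.

7675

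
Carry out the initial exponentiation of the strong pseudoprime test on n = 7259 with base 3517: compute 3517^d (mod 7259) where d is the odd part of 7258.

n − 1 = 7258 = 2^1 · 3629, so s = 1 and d = 3629.
Repeated squaring mod 7259: 3517^1 ≡ 3517, 3517^2 ≡ 7212, 3517^4 ≡ 2209, 3517^8 ≡ 1633, 3517^16 ≡ 2636, 3517^32 ≡ 1633, 3517^64 ≡ 2636, 3517^128 ≡ 1633, 3517^256 ≡ 2636, 3517^512 ≡ 1633, 3517^1024 ≡ 2636, 3517^2048 ≡ 1633.
3629 = 2048 + 1024 + 512 + 32 + 8 + 4 + 1, so 3517^3629 ≡ 1633·2636·1633·1633·1633·2209·3517 ≡ 1923 (mod 7259).

1923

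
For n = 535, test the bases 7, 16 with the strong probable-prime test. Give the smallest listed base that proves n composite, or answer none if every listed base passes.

7

n − 1 = 534 = 2^1 · 267, so s = 1 and d = 267.
Base 7: x_0 = 7^267 mod 535 = 58. x_0 ∉ {1, 534} and s = 1, so 7 is a Miller–Rabin witness and 535 is composite.
Base 16: x_0 = 16^267 mod 535 = 256. x_0 ∉ {1, 534} and s = 1, so 16 is a Miller–Rabin witness and 535 is composite.
The smallest witness among the given bases is 7.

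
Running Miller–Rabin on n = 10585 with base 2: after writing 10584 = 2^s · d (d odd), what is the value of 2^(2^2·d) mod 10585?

1

n − 1 = 10584 = 2^3 · 1323, so s = 3 and d = 1323.
x_0 = 2^1323 mod 10585 = 7958.
x_1 = 7958^2 mod 10585 = 10294.
x_2 = 10294^2 mod 10585 = 1.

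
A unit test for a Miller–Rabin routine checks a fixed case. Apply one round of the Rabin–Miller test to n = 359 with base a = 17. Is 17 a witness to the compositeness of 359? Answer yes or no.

n − 1 = 358 = 2^1 · 179, so s = 1 and d = 179.
x_0 = 17^179 mod 359 = 1.
x_0 = 1, so 17 is not a witness.

no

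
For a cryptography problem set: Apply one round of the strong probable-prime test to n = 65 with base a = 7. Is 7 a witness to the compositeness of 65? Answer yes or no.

n − 1 = 64 = 2^6 · 1, so s = 6 and d = 1.
x_0 = 7^1 mod 65 = 7.
x_0 is neither 1 nor 64, so continue squaring.
x_1 = 7^2 mod 65 = 49.
x_2 = 49^2 mod 65 = 61.
x_3 = 61^2 mod 65 = 16.
x_4 = 16^2 mod 65 = 61.
x_5 = 61^2 mod 65 = 16.
Reached i = s−1 = 5 without hitting −1: 7 is a Miller–Rabin witness and 65 is composite.

yes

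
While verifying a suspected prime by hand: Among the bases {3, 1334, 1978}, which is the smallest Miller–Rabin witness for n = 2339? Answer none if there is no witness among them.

none

n − 1 = 2338 = 2^1 · 1169, so s = 1 and d = 1169.
Base 3: x_0 = 3^1169 mod 2339 = 1. x_0 = 1, so 3 is not a witness.
Base 1334: x_0 = 1334^1169 mod 2339 = 2338. x_0 = 2338 ≡ −1, so 1334 is not a witness.
Base 1978: x_0 = 1978^1169 mod 2339 = 2338. x_0 = 2338 ≡ −1, so 1978 is not a witness.
No listed base is a witness for 2339.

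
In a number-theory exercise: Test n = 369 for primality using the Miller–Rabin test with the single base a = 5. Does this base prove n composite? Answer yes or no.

yes

n − 1 = 368 = 2^4 · 23, so s = 4 and d = 23.
x_0 = 5^23 mod 369 = 2.
x_0 is neither 1 nor 368, so continue squaring.
x_1 = 2^2 mod 369 = 4.
x_2 = 4^2 mod 369 = 16.
x_3 = 16^2 mod 369 = 256.
Reached i = s−1 = 3 without hitting −1: 5 is a Miller–Rabin witness and 369 is composite.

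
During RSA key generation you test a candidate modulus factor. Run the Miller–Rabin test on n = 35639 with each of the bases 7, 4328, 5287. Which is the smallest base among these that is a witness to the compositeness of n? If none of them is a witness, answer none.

n − 1 = 35638 = 2^1 · 17819, so s = 1 and d = 17819.
Base 7: x_0 = 7^17819 mod 35639 = 10465. x_0 ∉ {1, 35638} and s = 1, so 7 is a Miller–Rabin witness and 35639 is composite.
Base 4328: x_0 = 4328^17819 mod 35639 = 17307. x_0 ∉ {1, 35638} and s = 1, so 4328 is a Miller–Rabin witness and 35639 is composite.
Base 5287: x_0 = 5287^17819 mod 35639 = 31986. x_0 ∉ {1, 35638} and s = 1, so 5287 is a Miller–Rabin witness and 35639 is composite.
The smallest witness among the given bases is 7.

7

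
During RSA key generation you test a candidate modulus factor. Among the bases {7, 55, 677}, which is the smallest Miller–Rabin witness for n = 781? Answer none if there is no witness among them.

7

n − 1 = 780 = 2^2 · 195, so s = 2 and d = 195.
Base 7: x_0 = 7^195 mod 781 = 318. x_0 is neither 1 nor 780, so continue squaring. x_1 = 318^2 mod 781 = 375. Reached i = s−1 = 1 without hitting −1: 7 is a Miller–Rabin witness and 781 is composite.
Base 55: x_0 = 55^195 mod 781 = 396. x_0 is neither 1 nor 780, so continue squaring. x_1 = 396^2 mod 781 = 616. Reached i = s−1 = 1 without hitting −1: 55 is a Miller–Rabin witness and 781 is composite.
Base 677: x_0 = 677^195 mod 781 = 747. x_0 is neither 1 nor 780, so continue squaring. x_1 = 747^2 mod 781 = 375. Reached i = s−1 = 1 without hitting −1: 677 is a Miller–Rabin witness and 781 is composite.
The smallest witness among the given bases is 7.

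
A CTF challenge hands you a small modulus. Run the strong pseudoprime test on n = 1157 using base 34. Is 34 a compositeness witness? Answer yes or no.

n − 1 = 1156 = 2^2 · 289, so s = 2 and d = 289.
x_0 = 34^289 mod 1157 = 34.
x_0 is neither 1 nor 1156, so continue squaring.
x_1 = 34^2 mod 1157 = 1156.
x_1 ≡ −1, so 34 is not a witness.

no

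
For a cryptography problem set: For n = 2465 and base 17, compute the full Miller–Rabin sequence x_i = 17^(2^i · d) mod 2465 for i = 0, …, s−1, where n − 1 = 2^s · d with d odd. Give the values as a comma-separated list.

17, 289, 2176, 2176, 2176

n − 1 = 2464 = 2^5 · 77, so s = 5 and d = 77.
x_0 = 17^77 mod 2465 = 17.
x_1 = 17^2 mod 2465 = 289.
x_2 = 289^2 mod 2465 = 2176.
x_3 = 2176^2 mod 2465 = 2176.
x_4 = 2176^2 mod 2465 = 2176.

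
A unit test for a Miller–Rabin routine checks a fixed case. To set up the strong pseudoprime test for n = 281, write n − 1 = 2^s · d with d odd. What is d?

Halving: 280 → 140 → 70 → 35; 35 is odd.
So 280 = 2^3 · 35.

35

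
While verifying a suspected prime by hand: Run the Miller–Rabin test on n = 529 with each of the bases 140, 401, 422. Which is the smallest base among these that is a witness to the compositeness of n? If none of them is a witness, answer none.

140

n − 1 = 528 = 2^4 · 33, so s = 4 and d = 33.
Base 140: x_0 = 140^33 mod 529 = 484. x_0 is neither 1 nor 528, so continue squaring. x_1 = 484^2 mod 529 = 438. x_2 = 438^2 mod 529 = 346. x_3 = 346^2 mod 529 = 162. Reached i = s−1 = 3 without hitting −1: 140 is a Miller–Rabin witness and 529 is composite.
Base 401: x_0 = 401^33 mod 529 = 390. x_0 is neither 1 nor 528, so continue squaring. x_1 = 390^2 mod 529 = 277. x_2 = 277^2 mod 529 = 24. x_3 = 24^2 mod 529 = 47. Reached i = s−1 = 3 without hitting −1: 401 is a Miller–Rabin witness and 529 is composite.
Base 422: x_0 = 422^33 mod 529 = 162. x_0 is neither 1 nor 528, so continue squaring. x_1 = 162^2 mod 529 = 323. x_2 = 323^2 mod 529 = 116. x_3 = 116^2 mod 529 = 231. Reached i = s−1 = 3 without hitting −1: 422 is a Miller–Rabin witness and 529 is composite.
The smallest witness among the given bases is 140.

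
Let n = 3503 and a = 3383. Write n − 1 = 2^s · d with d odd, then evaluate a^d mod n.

3383

n − 1 = 3502 = 2^1 · 1751, so s = 1 and d = 1751.
Repeated squaring mod 3503: 3383^1 ≡ 3383, 3383^2 ≡ 388, 3383^4 ≡ 3418, 3383^8 ≡ 219, 3383^16 ≡ 2422, 3383^32 ≡ 2062, 3383^64 ≡ 2705, 3383^128 ≡ 2761, 3383^256 ≡ 593, 3383^512 ≡ 1349, 3383^1024 ≡ 1744.
1751 = 1024 + 512 + 128 + 64 + 16 + 4 + 2 + 1, so 3383^1751 ≡ 1744·1349·2761·2705·2422·3418·388·3383 ≡ 3383 (mod 3503).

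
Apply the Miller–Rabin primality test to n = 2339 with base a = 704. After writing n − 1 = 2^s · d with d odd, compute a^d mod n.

n − 1 = 2338 = 2^1 · 1169, so s = 1 and d = 1169.
704^1169 mod 2339 = 1.

1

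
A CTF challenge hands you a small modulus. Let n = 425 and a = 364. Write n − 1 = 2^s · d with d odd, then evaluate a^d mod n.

419

n − 1 = 424 = 2^3 · 53, so s = 3 and d = 53.
364^53 mod 425 = 419.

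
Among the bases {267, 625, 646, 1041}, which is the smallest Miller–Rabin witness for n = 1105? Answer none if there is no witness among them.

n − 1 = 1104 = 2^4 · 69, so s = 4 and d = 69.
Base 267: x_0 = 267^69 mod 1105 = 632. x_0 is neither 1 nor 1104, so continue squaring. x_1 = 632^2 mod 1105 = 519. x_2 = 519^2 mod 1105 = 846. x_3 = 846^2 mod 1105 = 781. Reached i = s−1 = 3 without hitting −1: 267 is a Miller–Rabin witness and 1105 is composite.
Base 625: x_0 = 625^69 mod 1105 = 625. x_0 is neither 1 nor 1104, so continue squaring. x_1 = 625^2 mod 1105 = 560. x_2 = 560^2 mod 1105 = 885. x_3 = 885^2 mod 1105 = 885. Reached i = s−1 = 3 without hitting −1: 625 is a Miller–Rabin witness and 1105 is composite.
Base 646: x_0 = 646^69 mod 1105 = 391. x_0 is neither 1 nor 1104, so continue squaring. x_1 = 391^2 mod 1105 = 391. x_2 = 391^2 mod 1105 = 391. x_3 = 391^2 mod 1105 = 391. Reached i = s−1 = 3 without hitting −1: 646 is a Miller–Rabin witness and 1105 is composite.
Base 1041: x_0 = 1041^69 mod 1105 = 1041. x_0 is neither 1 nor 1104, so continue squaring. x_1 = 1041^2 mod 1105 = 781. x_2 = 781^2 mod 1105 = 1. x_2 = 1 but x_1 ≠ ±1, a nontrivial square root of 1 — 1041 is a witness and 1105 is composite.
The smallest witness among the given bases is 267.

267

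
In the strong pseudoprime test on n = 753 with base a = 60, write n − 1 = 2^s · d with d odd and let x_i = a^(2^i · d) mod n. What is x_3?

n − 1 = 752 = 2^4 · 47, so s = 4 and d = 47.
By repeated squaring, 60^47 ≡ 93 (mod 753).
x_0 = 93.
x_1 = 93^2 mod 753 = 366.
x_2 = 366^2 mod 753 = 675.
x_3 = 675^2 mod 753 = 60.

60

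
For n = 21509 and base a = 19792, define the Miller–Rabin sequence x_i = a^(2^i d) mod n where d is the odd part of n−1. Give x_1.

n − 1 = 21508 = 2^2 · 5377, so s = 2 and d = 5377.
x_0 = 19792^5377 mod 21509 = 5146.
x_1 = 5146^2 mod 21509 = 3737.

3737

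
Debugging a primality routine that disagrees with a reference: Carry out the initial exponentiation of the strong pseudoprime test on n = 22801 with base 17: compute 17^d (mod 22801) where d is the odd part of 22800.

n − 1 = 22800 = 2^4 · 1425, so s = 4 and d = 1425.
17^1425 mod 22801 = 4682.

4682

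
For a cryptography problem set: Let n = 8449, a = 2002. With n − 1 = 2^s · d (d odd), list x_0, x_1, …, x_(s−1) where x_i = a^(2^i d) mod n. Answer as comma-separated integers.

n − 1 = 8448 = 2^8 · 33, so s = 8 and d = 33.
x_0 = 2002^33 mod 8449 = 7714.
x_1 = 7714^2 mod 8449 = 7938.
x_2 = 7938^2 mod 8449 = 7651.
x_3 = 7651^2 mod 8449 = 3129.
x_4 = 3129^2 mod 8449 = 6699.
x_5 = 6699^2 mod 8449 = 3962.
x_6 = 3962^2 mod 8449 = 7651.
x_7 = 7651^2 mod 8449 = 3129.

7714, 7938, 7651, 3129, 6699, 3962, 7651, 3129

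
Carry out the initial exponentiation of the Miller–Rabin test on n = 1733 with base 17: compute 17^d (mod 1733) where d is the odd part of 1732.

1

n − 1 = 1732 = 2^2 · 433, so s = 2 and d = 433.
17^433 mod 1733 = 1.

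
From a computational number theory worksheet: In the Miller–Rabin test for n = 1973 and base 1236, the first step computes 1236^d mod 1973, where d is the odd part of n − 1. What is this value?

n − 1 = 1972 = 2^2 · 493, so s = 2 and d = 493.
Repeated squaring mod 1973: 1236^1 ≡ 1236, 1236^2 ≡ 594, 1236^4 ≡ 1642, 1236^8 ≡ 1046, 1236^16 ≡ 1074, 1236^32 ≡ 1244, 1236^64 ≡ 704, 1236^128 ≡ 393, 1236^256 ≡ 555.
493 = 256 + 128 + 64 + 32 + 8 + 4 + 1, so 1236^493 ≡ 555·393·704·1244·1046·1642·1236 ≡ 1714 (mod 1973).

1714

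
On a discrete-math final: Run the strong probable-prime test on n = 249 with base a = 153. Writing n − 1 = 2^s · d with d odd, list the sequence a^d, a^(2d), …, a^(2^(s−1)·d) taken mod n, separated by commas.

69, 30, 153

n − 1 = 248 = 2^3 · 31, so s = 3 and d = 31.
x_0 = 153^31 mod 249 = 69.
x_1 = 69^2 mod 249 = 30.
x_2 = 30^2 mod 249 = 153.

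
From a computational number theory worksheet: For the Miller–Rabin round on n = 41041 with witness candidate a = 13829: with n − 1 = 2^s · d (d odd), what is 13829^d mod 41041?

16444

n − 1 = 41040 = 2^4 · 2565, so s = 4 and d = 2565.
13829^2565 mod 41041 = 16444.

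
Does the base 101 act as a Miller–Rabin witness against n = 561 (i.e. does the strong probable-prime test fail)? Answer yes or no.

n − 1 = 560 = 2^4 · 35, so s = 4 and d = 35.
Repeated squaring mod 561: 101^1 ≡ 101, 101^2 ≡ 103, 101^4 ≡ 511, 101^8 ≡ 256, 101^16 ≡ 460, 101^32 ≡ 103.
35 = 32 + 2 + 1, so 101^35 ≡ 103·103·101 ≡ 560 (mod 561).
x_0 = 101^35 mod 561 = 560.
x_0 = 560 ≡ −1, so 101 is not a witness.

no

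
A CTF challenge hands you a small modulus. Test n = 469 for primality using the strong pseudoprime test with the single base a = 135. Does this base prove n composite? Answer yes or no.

n − 1 = 468 = 2^2 · 117, so s = 2 and d = 117.
x_0 = 135^117 mod 469 = 1.
x_0 = 1, so 135 is not a witness.

no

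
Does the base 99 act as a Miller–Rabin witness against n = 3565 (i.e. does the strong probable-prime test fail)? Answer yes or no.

n − 1 = 3564 = 2^2 · 891, so s = 2 and d = 891.
Repeated squaring mod 3565: 99^1 ≡ 99, 99^2 ≡ 2671, 99^4 ≡ 676, 99^8 ≡ 656, 99^16 ≡ 2536, 99^32 ≡ 36, 99^64 ≡ 1296, 99^128 ≡ 501, 99^256 ≡ 1451, 99^512 ≡ 2051.
891 = 512 + 256 + 64 + 32 + 16 + 8 + 2 + 1, so 99^891 ≡ 2051·1451·1296·36·2536·656·2671·99 ≡ 3564 (mod 3565).
x_0 = 99^891 mod 3565 = 3564.
x_0 = 3564 ≡ −1, so 99 is not a witness.

no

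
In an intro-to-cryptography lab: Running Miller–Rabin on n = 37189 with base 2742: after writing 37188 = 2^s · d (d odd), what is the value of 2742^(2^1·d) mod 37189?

1

n − 1 = 37188 = 2^2 · 9297, so s = 2 and d = 9297.
x_0 = 2742^9297 mod 37189 = 1.
x_1 = 1^2 mod 37189 = 1.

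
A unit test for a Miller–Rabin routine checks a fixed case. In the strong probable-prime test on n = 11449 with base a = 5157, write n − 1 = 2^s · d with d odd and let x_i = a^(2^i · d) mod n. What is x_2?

n − 1 = 11448 = 2^3 · 1431, so s = 3 and d = 1431.
x_0 = 5157^1431 mod 11449 = 10806.
x_1 = 10806^2 mod 11449 = 1285.
x_2 = 1285^2 mod 11449 = 2569.

2569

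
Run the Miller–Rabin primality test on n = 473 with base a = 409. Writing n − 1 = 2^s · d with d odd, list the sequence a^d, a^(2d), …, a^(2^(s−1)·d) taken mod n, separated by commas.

457, 256, 262

n − 1 = 472 = 2^3 · 59, so s = 3 and d = 59.
x_0 = 409^59 mod 473 = 457.
x_1 = 457^2 mod 473 = 256.
x_2 = 256^2 mod 473 = 262.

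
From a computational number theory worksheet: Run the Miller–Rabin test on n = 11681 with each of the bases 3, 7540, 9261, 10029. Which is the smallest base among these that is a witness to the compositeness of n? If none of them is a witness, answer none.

n − 1 = 11680 = 2^5 · 365, so s = 5 and d = 365.
Base 3: x_0 = 3^365 mod 11681 = 10054. x_0 is neither 1 nor 11680, so continue squaring. x_1 = 10054^2 mod 11681 = 7223. x_2 = 7223^2 mod 11681 = 4383. x_3 = 4383^2 mod 11681 = 7125. x_4 = 7125^2 mod 11681 = 11680. x_4 ≡ −1, so 3 is not a witness.
Base 7540: x_0 = 7540^365 mod 11681 = 4823. x_0 is neither 1 nor 11680, so continue squaring. x_1 = 4823^2 mod 11681 = 4458. x_2 = 4458^2 mod 11681 = 4383. x_3 = 4383^2 mod 11681 = 7125. x_4 = 7125^2 mod 11681 = 11680. x_4 ≡ −1, so 7540 is not a witness.
Base 9261: x_0 = 9261^365 mod 11681 = 8314. x_0 is neither 1 nor 11680, so continue squaring. x_1 = 8314^2 mod 11681 = 6119. x_2 = 6119^2 mod 11681 = 4556. x_3 = 4556^2 mod 11681 = 11680. x_3 ≡ −1, so 9261 is not a witness.
Base 10029: x_0 = 10029^365 mod 11681 = 2899. x_0 is neither 1 nor 11680, so continue squaring. x_1 = 2899^2 mod 11681 = 5562. x_2 = 5562^2 mod 11681 = 4556. x_3 = 4556^2 mod 11681 = 11680. x_3 ≡ −1, so 10029 is not a witness.
No listed base is a witness for 11681.

none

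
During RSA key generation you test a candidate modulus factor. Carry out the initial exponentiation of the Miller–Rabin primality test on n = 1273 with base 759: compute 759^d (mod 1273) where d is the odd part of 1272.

n − 1 = 1272 = 2^3 · 159, so s = 3 and d = 159.
759^159 mod 1273 = 930.

930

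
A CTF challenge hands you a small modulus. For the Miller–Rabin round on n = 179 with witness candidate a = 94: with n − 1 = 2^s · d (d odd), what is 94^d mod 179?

n − 1 = 178 = 2^1 · 89, so s = 1 and d = 89.
94^89 mod 179 = 178.

178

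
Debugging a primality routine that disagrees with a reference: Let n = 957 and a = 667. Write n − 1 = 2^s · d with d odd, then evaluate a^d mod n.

580

n − 1 = 956 = 2^2 · 239, so s = 2 and d = 239.
667^239 mod 957 = 580.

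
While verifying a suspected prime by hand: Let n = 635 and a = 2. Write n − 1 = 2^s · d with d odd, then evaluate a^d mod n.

n − 1 = 634 = 2^1 · 317, so s = 1 and d = 317.
2^317 mod 635 = 512.

512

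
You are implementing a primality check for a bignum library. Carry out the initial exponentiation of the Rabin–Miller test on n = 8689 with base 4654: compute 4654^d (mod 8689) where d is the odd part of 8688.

n − 1 = 8688 = 2^4 · 543, so s = 4 and d = 543.
By repeated squaring, 4654^543 ≡ 2720 (mod 8689).

2720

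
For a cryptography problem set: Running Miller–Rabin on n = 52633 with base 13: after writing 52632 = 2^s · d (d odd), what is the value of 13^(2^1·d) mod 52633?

44703

n − 1 = 52632 = 2^3 · 6579, so s = 3 and d = 6579.
x_0 = 13^6579 mod 52633 = 36875.
x_1 = 36875^2 mod 52633 = 44703.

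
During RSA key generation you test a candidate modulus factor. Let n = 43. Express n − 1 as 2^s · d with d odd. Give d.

21

Halving: 42 → 21; 21 is odd.
So 42 = 2^1 · 21.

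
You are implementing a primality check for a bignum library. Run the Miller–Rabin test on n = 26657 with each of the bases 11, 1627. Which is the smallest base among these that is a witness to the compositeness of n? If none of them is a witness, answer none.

n − 1 = 26656 = 2^5 · 833, so s = 5 and d = 833.
Base 11: x_0 = 11^833 mod 26657 = 23130. x_0 is neither 1 nor 26656, so continue squaring. x_1 = 23130^2 mod 26657 = 17567. x_2 = 17567^2 mod 26657 = 18057. x_3 = 18057^2 mod 26657 = 13482. x_4 = 13482^2 mod 26657 = 16898. Reached i = s−1 = 4 without hitting −1: 11 is a Miller–Rabin witness and 26657 is composite.
Base 1627: x_0 = 1627^833 mod 26657 = 8653. x_0 is neither 1 nor 26656, so continue squaring. x_1 = 8653^2 mod 26657 = 21553. x_2 = 21553^2 mod 26657 = 6927. x_3 = 6927^2 mod 26657 = 729. x_4 = 729^2 mod 26657 = 24958. Reached i = s−1 = 4 without hitting −1: 1627 is a Miller–Rabin witness and 26657 is composite.
The smallest witness among the given bases is 11.

11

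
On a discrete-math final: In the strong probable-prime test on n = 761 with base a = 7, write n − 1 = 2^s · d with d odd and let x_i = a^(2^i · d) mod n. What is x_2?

n − 1 = 760 = 2^3 · 95, so s = 3 and d = 95.
x_0 = 7^95 mod 761 = 135.
x_1 = 135^2 mod 761 = 722.
x_2 = 722^2 mod 761 = 760.

760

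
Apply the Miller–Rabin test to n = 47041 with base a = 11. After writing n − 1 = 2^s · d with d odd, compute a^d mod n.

n − 1 = 47040 = 2^6 · 735, so s = 6 and d = 735.
11^735 mod 47041 = 8575.

8575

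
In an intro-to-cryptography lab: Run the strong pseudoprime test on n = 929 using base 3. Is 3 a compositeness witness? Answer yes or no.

n − 1 = 928 = 2^5 · 29, so s = 5 and d = 29.
Repeated squaring mod 929: 3^1 ≡ 3, 3^2 ≡ 9, 3^4 ≡ 81, 3^8 ≡ 58, 3^16 ≡ 577.
29 = 16 + 8 + 4 + 1, so 3^29 ≡ 577·58·81·3 ≡ 701 (mod 929).
x_0 = 3^29 mod 929 = 701.
x_0 is neither 1 nor 928, so continue squaring.
x_1 = 701^2 mod 929 = 889.
x_2 = 889^2 mod 929 = 671.
x_3 = 671^2 mod 929 = 605.
x_4 = 605^2 mod 929 = 928.
x_4 ≡ −1, so 3 is not a witness.

no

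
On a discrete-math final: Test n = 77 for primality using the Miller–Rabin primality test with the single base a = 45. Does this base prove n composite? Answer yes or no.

n − 1 = 76 = 2^2 · 19, so s = 2 and d = 19.
By repeated squaring, 45^19 ≡ 45 (mod 77).
x_0 = 45^19 mod 77 = 45.
x_0 is neither 1 nor 76, so continue squaring.
x_1 = 45^2 mod 77 = 23.
Reached i = s−1 = 1 without hitting −1: 45 is a Miller–Rabin witness and 77 is composite.

yes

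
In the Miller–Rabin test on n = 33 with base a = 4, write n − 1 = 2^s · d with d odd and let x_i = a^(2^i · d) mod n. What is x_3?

31

n − 1 = 32 = 2^5 · 1, so s = 5 and d = 1.
x_0 = 4^1 mod 33 = 4.
x_1 = 4^2 mod 33 = 16.
x_2 = 16^2 mod 33 = 25.
x_3 = 25^2 mod 33 = 31.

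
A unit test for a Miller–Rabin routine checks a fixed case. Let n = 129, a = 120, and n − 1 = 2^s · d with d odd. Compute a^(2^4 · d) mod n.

99

n − 1 = 128 = 2^7 · 1, so s = 7 and d = 1.
x_0 = 120^1 mod 129 = 120.
x_1 = 120^2 mod 129 = 81.
x_2 = 81^2 mod 129 = 111.
x_3 = 111^2 mod 129 = 66.
x_4 = 66^2 mod 129 = 99.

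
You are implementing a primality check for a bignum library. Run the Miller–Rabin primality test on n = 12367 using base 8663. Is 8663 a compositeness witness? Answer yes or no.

n − 1 = 12366 = 2^1 · 6183, so s = 1 and d = 6183.
x_0 = 8663^6183 mod 12367 = 94.
x_0 ∉ {1, 12366} and s = 1, so 8663 is a Miller–Rabin witness and 12367 is composite.

yes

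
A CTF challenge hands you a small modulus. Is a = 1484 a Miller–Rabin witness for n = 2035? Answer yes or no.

n − 1 = 2034 = 2^1 · 1017, so s = 1 and d = 1017.
x_0 = 1484^1017 mod 2035 = 2034.
x_0 = 2034 ≡ −1, so 1484 is not a witness.

no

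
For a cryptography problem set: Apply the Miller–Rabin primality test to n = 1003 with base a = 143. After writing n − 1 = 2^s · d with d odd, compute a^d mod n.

n − 1 = 1002 = 2^1 · 501, so s = 1 and d = 501.
143^501 mod 1003 = 963.

963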